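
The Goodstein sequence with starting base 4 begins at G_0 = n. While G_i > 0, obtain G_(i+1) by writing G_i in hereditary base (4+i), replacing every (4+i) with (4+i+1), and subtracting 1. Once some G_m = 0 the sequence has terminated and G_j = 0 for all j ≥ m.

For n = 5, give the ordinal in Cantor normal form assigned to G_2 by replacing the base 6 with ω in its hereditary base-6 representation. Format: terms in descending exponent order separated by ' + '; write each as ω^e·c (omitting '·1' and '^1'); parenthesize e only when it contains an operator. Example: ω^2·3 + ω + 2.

G_0=5  [base 4] 4 + 1  →[4↦5]→  5 + 1 = 6  −1 ⇒ G_1=5
G_1=5  [base 5] 5  →[5↦6]→  6 = 6  −1 ⇒ G_2=5

5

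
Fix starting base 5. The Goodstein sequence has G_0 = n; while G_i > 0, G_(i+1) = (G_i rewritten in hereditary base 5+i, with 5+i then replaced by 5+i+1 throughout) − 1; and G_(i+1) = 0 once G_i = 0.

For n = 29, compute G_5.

29 —HB5→ 5^2 + 4 —bump→ 6^2 + 4 = 40 —(−1)→ 39
39 —HB6→ 6^2 + 3 —bump→ 7^2 + 3 = 52 —(−1)→ 51
51 —HB7→ 7^2 + 2 —bump→ 8^2 + 2 = 66 —(−1)→ 65
65 —HB8→ 8^2 + 1 —bump→ 9^2 + 1 = 82 —(−1)→ 81
81 —HB9→ 9^2 —bump→ 10^2 = 100 —(−1)→ 99
99 —HB10→ 9·10 + 9 —bump→ 9·11 + 9 = 108 —(−1)→ 107

99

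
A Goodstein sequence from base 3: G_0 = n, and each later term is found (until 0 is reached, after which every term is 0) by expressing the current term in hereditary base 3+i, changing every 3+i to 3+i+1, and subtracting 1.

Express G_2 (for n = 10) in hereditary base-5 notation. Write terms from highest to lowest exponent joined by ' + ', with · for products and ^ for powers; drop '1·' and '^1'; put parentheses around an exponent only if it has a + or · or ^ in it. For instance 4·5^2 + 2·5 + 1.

4·5 + 4

base 3: 10 = 3^2 + 1; at 4: 4^2 + 1 = 17; next = 16
base 4: 16 = 4^2; at 5: 5^2 = 25; next = 24
base 5: 24 = 4·5 + 4; at 6: 4·6 + 4 = 28; next = 27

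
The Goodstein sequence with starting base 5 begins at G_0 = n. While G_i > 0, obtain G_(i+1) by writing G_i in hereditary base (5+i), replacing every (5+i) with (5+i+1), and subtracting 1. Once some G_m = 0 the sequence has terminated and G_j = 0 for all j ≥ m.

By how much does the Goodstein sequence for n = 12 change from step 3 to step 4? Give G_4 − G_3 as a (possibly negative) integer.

12 —HB5→ 2·5 + 2 —bump→ 2·6 + 2 = 14 —(−1)→ 13
13 —HB6→ 2·6 + 1 —bump→ 2·7 + 1 = 15 —(−1)→ 14
14 —HB7→ 2·7 —bump→ 2·8 = 16 —(−1)→ 15
15 —HB8→ 8 + 7 —bump→ 9 + 7 = 16 —(−1)→ 15

0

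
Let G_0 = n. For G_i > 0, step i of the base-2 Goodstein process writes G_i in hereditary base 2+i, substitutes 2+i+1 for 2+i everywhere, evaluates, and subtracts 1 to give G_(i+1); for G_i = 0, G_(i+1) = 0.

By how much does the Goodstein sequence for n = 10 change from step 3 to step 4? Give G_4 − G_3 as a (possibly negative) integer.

G_0=10  [base 2] 2^(2 + 1) + 2  →[2↦3]→  3^(3 + 1) + 3 = 84  −1 ⇒ G_1=83
G_1=83  [base 3] 3^(3 + 1) + 2  →[3↦4]→  4^(4 + 1) + 2 = 1026  −1 ⇒ G_2=1025
G_2=1025  [base 4] 4^(4 + 1) + 1  →[4↦5]→  5^(5 + 1) + 1 = 15626  −1 ⇒ G_3=15625
G_3=15625  [base 5] 5^(5 + 1)  →[5↦6]→  6^(6 + 1) = 279936  −1 ⇒ G_4=279935

264310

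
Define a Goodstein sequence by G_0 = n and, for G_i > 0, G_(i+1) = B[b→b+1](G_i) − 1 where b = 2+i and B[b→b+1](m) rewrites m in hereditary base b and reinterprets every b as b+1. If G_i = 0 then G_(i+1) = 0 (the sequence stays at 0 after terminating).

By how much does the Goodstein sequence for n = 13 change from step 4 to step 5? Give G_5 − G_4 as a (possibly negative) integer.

5485287

13 —HB2→ 2^(2 + 1) + 2^2 + 1 —bump→ 3^(3 + 1) + 3^3 + 1 = 109 —(−1)→ 108
108 —HB3→ 3^(3 + 1) + 3^3 —bump→ 4^(4 + 1) + 4^4 = 1280 —(−1)→ 1279
1279 —HB4→ 4^(4 + 1) + 3·4^3 + 3·4^2 + 3·4 + 3 —bump→ 5^(5 + 1) + 3·5^3 + 3·5^2 + 3·5 + 3 = 16093 —(−1)→ 16092
16092 —HB5→ 5^(5 + 1) + 3·5^3 + 3·5^2 + 3·5 + 2 —bump→ 6^(6 + 1) + 3·6^3 + 3·6^2 + 3·6 + 2 = 280712 —(−1)→ 280711
280711 —HB6→ 6^(6 + 1) + 3·6^3 + 3·6^2 + 3·6 + 1 —bump→ 7^(7 + 1) + 3·7^3 + 3·7^2 + 3·7 + 1 = 5765999 —(−1)→ 5765998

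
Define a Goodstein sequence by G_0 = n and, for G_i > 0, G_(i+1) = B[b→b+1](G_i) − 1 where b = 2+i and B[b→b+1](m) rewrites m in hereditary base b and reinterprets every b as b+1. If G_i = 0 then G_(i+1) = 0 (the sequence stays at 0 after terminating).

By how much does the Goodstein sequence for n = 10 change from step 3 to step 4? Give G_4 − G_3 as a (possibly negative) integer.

G_0 = 10. HB_2(10) = 2^(2 + 1) + 2. Bump = 84. G_1 = 83.
G_1 = 83. HB_3(83) = 3^(3 + 1) + 2. Bump = 1026. G_2 = 1025.
G_2 = 1025. HB_4(1025) = 4^(4 + 1) + 1. Bump = 15626. G_3 = 15625.
G_3 = 15625. HB_5(15625) = 5^(5 + 1). Bump = 279936. G_4 = 279935.

264310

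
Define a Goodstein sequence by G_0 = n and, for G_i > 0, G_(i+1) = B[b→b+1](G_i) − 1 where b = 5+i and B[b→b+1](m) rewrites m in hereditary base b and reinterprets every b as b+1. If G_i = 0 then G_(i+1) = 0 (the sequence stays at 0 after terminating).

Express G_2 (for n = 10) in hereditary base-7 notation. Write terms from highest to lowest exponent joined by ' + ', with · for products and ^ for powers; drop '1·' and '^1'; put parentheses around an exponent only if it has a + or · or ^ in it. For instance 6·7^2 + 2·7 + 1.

[0] 10 ≡ 2·5 (base 5). Lift 6: 12. −1: 11.
[1] 11 ≡ 6 + 5 (base 6). Lift 7: 12. −1: 11.
[2] 11 ≡ 7 + 4 (base 7). Lift 8: 12. −1: 11.

7 + 4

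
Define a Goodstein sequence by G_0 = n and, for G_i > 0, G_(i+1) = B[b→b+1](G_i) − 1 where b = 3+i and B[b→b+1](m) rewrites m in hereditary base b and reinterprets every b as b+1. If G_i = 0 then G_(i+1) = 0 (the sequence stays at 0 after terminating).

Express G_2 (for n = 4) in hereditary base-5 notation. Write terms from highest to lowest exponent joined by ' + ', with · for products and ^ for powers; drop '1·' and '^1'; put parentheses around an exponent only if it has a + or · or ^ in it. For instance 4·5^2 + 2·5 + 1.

4

4 —HB3→ 3 + 1 —bump→ 4 + 1 = 5 —(−1)→ 4
4 —HB4→ 4 —bump→ 5 = 5 —(−1)→ 4
4 —HB5→ 4 —bump→ 4 = 4 —(−1)→ 3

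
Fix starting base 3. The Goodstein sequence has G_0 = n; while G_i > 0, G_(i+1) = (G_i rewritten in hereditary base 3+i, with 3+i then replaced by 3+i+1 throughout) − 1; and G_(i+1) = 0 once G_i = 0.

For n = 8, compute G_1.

[0] 8 ≡ 2·3 + 2 (base 3). Lift 4: 10. −1: 9.
[1] 9 ≡ 2·4 + 1 (base 4). Lift 5: 11. −1: 10.

9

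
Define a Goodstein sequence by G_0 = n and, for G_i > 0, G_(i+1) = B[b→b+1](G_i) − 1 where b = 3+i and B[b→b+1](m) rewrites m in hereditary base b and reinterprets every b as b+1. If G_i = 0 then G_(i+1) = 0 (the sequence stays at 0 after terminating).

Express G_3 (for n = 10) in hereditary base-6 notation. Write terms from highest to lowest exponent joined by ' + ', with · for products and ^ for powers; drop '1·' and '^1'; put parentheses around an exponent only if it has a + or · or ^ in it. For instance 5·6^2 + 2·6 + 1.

4·6 + 3

10 —HB3→ 3^2 + 1 —bump→ 4^2 + 1 = 17 —(−1)→ 16
16 —HB4→ 4^2 —bump→ 5^2 = 25 —(−1)→ 24
24 —HB5→ 4·5 + 4 —bump→ 4·6 + 4 = 28 —(−1)→ 27
27 —HB6→ 4·6 + 3 —bump→ 4·7 + 3 = 31 —(−1)→ 30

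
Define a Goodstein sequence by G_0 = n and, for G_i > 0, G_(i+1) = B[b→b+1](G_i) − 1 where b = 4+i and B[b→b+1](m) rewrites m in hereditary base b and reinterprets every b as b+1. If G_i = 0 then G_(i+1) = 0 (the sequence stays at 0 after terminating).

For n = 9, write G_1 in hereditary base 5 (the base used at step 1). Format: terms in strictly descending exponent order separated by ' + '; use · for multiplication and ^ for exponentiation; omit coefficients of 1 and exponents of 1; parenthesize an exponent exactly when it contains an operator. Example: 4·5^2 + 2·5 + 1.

2·5

step 0: 9 = 2·4 + 1; sub 5 for 4: 2·5 + 1; = 11; G_1 = 11−1 = 10
step 1: 10 = 2·5; sub 6 for 5: 2·6; = 12; G_2 = 12−1 = 11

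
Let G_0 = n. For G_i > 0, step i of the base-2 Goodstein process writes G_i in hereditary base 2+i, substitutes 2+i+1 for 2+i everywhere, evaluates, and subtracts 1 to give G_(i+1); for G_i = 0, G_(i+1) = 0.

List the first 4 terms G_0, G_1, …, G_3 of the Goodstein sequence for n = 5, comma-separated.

(0) 5|_2 = 2^2 + 1 ↦ 3^3 + 1|_3 = 28 ⇒ 27
(1) 27|_3 = 3^3 ↦ 4^4|_4 = 256 ⇒ 255
(2) 255|_4 = 3·4^3 + 3·4^2 + 3·4 + 3 ↦ 3·5^3 + 3·5^2 + 3·5 + 3|_5 = 468 ⇒ 467

5, 27, 255, 467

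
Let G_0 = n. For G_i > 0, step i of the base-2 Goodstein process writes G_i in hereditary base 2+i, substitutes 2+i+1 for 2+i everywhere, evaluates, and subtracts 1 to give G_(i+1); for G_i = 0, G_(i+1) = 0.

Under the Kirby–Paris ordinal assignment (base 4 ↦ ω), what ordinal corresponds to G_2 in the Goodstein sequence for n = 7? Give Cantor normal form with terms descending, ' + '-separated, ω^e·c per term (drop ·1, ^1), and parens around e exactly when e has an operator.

G_0 = 7. HB_2(7) = 2^2 + 2 + 1. Bump = 31. G_1 = 30.
G_1 = 30. HB_3(30) = 3^3 + 3. Bump = 260. G_2 = 259.
G_2 = 259. HB_4(259) = 4^4 + 3. Bump = 3128. G_3 = 3127.

ω^ω + 3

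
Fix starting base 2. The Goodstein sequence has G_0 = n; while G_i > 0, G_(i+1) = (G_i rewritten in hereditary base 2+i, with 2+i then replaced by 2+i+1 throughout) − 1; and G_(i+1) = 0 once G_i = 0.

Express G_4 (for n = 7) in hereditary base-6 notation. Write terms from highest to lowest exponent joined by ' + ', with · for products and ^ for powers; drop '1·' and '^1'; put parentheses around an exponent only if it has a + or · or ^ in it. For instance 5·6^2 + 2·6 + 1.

6^6 + 1

i=0: 7 = 2^2 + 2 + 1 (b=2); 2→3: 3^3 + 3 + 1 = 31; 31−1 = 30
i=1: 30 = 3^3 + 3 (b=3); 3→4: 4^4 + 4 = 260; 260−1 = 259
i=2: 259 = 4^4 + 3 (b=4); 4→5: 5^5 + 3 = 3128; 3128−1 = 3127
i=3: 3127 = 5^5 + 2 (b=5); 5→6: 6^6 + 2 = 46658; 46658−1 = 46657
i=4: 46657 = 6^6 + 1 (b=6); 6→7: 7^7 + 1 = 823544; 823544−1 = 823543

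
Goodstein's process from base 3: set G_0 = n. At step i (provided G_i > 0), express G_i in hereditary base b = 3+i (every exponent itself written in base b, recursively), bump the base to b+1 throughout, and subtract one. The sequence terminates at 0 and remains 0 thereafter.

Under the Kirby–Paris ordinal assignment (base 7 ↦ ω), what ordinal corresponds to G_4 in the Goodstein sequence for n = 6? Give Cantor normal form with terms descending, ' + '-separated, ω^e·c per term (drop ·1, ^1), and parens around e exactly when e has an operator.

[0] 6 ≡ 2·3 (base 3). Lift 4: 8. −1: 7.
[1] 7 ≡ 4 + 3 (base 4). Lift 5: 8. −1: 7.
[2] 7 ≡ 5 + 2 (base 5). Lift 6: 8. −1: 7.
[3] 7 ≡ 6 + 1 (base 6). Lift 7: 8. −1: 7.
[4] 7 ≡ 7 (base 7). Lift 8: 8. −1: 7.

ω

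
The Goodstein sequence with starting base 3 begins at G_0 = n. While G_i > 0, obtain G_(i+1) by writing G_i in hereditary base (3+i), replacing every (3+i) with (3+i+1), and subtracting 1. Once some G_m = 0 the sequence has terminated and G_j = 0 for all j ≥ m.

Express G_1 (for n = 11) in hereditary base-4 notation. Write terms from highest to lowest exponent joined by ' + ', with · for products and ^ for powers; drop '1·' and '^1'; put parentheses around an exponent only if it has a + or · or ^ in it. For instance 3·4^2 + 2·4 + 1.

4^2 + 1

(0) 11|_3 = 3^2 + 2 ↦ 4^2 + 2|_4 = 18 ⇒ 17
(1) 17|_4 = 4^2 + 1 ↦ 5^2 + 1|_5 = 26 ⇒ 25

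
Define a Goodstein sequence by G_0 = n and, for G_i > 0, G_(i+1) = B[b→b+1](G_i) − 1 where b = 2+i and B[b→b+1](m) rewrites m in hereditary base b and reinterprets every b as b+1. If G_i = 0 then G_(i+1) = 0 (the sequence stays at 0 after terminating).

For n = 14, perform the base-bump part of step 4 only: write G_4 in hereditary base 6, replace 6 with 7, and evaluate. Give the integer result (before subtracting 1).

5862841

i=0: 14 = 2^(2 + 1) + 2^2 + 2 (b=2); 2→3: 3^(3 + 1) + 3^3 + 3 = 111; 111−1 = 110
i=1: 110 = 3^(3 + 1) + 3^3 + 2 (b=3); 3→4: 4^(4 + 1) + 4^4 + 2 = 1282; 1282−1 = 1281
i=2: 1281 = 4^(4 + 1) + 4^4 + 1 (b=4); 4→5: 5^(5 + 1) + 5^5 + 1 = 18751; 18751−1 = 18750
i=3: 18750 = 5^(5 + 1) + 5^5 (b=5); 5→6: 6^(6 + 1) + 6^6 = 326592; 326592−1 = 326591
i=4: 326591 = 6^(6 + 1) + 5·6^5 + 5·6^4 + 5·6^3 + 5·6^2 + 5·6 + 5 (b=6); 6→7: 7^(7 + 1) + 5·7^5 + 5·7^4 + 5·7^3 + 5·7^2 + 5·7 + 5 = 5862841; 5862841−1 = 5862840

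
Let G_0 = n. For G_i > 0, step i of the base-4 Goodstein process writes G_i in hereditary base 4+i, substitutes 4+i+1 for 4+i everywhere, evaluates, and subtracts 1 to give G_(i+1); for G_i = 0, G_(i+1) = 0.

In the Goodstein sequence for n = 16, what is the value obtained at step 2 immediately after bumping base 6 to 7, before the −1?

G_0 = 16. HB_4(16) = 4^2. Bump = 25. G_1 = 24.
G_1 = 24. HB_5(24) = 4·5 + 4. Bump = 28. G_2 = 27.
G_2 = 27. HB_6(27) = 4·6 + 3. Bump = 31. G_3 = 30.

31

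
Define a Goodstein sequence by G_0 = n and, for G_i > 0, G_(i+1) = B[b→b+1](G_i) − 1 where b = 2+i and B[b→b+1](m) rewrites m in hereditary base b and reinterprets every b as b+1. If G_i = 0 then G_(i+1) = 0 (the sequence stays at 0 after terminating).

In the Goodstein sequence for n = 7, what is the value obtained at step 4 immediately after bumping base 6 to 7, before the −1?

i=0: 7 = 2^2 + 2 + 1 (b=2); 2→3: 3^3 + 3 + 1 = 31; 31−1 = 30
i=1: 30 = 3^3 + 3 (b=3); 3→4: 4^4 + 4 = 260; 260−1 = 259
i=2: 259 = 4^4 + 3 (b=4); 4→5: 5^5 + 3 = 3128; 3128−1 = 3127
i=3: 3127 = 5^5 + 2 (b=5); 5→6: 6^6 + 2 = 46658; 46658−1 = 46657
i=4: 46657 = 6^6 + 1 (b=6); 6→7: 7^7 + 1 = 823544; 823544−1 = 823543

823544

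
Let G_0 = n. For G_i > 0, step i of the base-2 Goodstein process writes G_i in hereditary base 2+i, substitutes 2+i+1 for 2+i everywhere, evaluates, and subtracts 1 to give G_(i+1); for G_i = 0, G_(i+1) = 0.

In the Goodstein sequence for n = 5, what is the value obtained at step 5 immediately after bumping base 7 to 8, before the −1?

base 2: 5 = 2^2 + 1; at 3: 3^3 + 1 = 28; next = 27
base 3: 27 = 3^3; at 4: 4^4 = 256; next = 255
base 4: 255 = 3·4^3 + 3·4^2 + 3·4 + 3; at 5: 3·5^3 + 3·5^2 + 3·5 + 3 = 468; next = 467
base 5: 467 = 3·5^3 + 3·5^2 + 3·5 + 2; at 6: 3·6^3 + 3·6^2 + 3·6 + 2 = 776; next = 775
base 6: 775 = 3·6^3 + 3·6^2 + 3·6 + 1; at 7: 3·7^3 + 3·7^2 + 3·7 + 1 = 1198; next = 1197
base 7: 1197 = 3·7^3 + 3·7^2 + 3·7; at 8: 3·8^3 + 3·8^2 + 3·8 = 1752; next = 1751

1752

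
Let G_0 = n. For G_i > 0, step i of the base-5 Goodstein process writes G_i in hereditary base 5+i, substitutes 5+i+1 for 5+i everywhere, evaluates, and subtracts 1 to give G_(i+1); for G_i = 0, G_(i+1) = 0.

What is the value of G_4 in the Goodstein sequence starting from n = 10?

[0] 10 ≡ 2·5 (base 5). Lift 6: 12. −1: 11.
[1] 11 ≡ 6 + 5 (base 6). Lift 7: 12. −1: 11.
[2] 11 ≡ 7 + 4 (base 7). Lift 8: 12. −1: 11.
[3] 11 ≡ 8 + 3 (base 8). Lift 9: 12. −1: 11.
[4] 11 ≡ 9 + 2 (base 9). Lift 10: 12. −1: 11.

11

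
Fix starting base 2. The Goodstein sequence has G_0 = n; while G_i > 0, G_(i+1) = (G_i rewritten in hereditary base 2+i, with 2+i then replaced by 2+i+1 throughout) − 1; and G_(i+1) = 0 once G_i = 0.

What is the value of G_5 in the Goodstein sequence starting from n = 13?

13 —HB2→ 2^(2 + 1) + 2^2 + 1 —bump→ 3^(3 + 1) + 3^3 + 1 = 109 —(−1)→ 108
108 —HB3→ 3^(3 + 1) + 3^3 —bump→ 4^(4 + 1) + 4^4 = 1280 —(−1)→ 1279
1279 —HB4→ 4^(4 + 1) + 3·4^3 + 3·4^2 + 3·4 + 3 —bump→ 5^(5 + 1) + 3·5^3 + 3·5^2 + 3·5 + 3 = 16093 —(−1)→ 16092
16092 —HB5→ 5^(5 + 1) + 3·5^3 + 3·5^2 + 3·5 + 2 —bump→ 6^(6 + 1) + 3·6^3 + 3·6^2 + 3·6 + 2 = 280712 —(−1)→ 280711
280711 —HB6→ 6^(6 + 1) + 3·6^3 + 3·6^2 + 3·6 + 1 —bump→ 7^(7 + 1) + 3·7^3 + 3·7^2 + 3·7 + 1 = 5765999 —(−1)→ 5765998

5765998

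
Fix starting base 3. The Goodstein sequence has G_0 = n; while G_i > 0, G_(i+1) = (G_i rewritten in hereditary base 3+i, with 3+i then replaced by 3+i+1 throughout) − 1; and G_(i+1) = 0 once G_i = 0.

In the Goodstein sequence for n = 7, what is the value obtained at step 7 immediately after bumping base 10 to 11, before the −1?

9

G_0 = 7. HB_3(7) = 2·3 + 1. Bump = 9. G_1 = 8.
G_1 = 8. HB_4(8) = 2·4. Bump = 10. G_2 = 9.
G_2 = 9. HB_5(9) = 5 + 4. Bump = 10. G_3 = 9.
G_3 = 9. HB_6(9) = 6 + 3. Bump = 10. G_4 = 9.
G_4 = 9. HB_7(9) = 7 + 2. Bump = 10. G_5 = 9.
G_5 = 9. HB_8(9) = 8 + 1. Bump = 10. G_6 = 9.
G_6 = 9. HB_9(9) = 9. Bump = 10. G_7 = 9.
G_7 = 9. HB_10(9) = 9. Bump = 9. G_8 = 8.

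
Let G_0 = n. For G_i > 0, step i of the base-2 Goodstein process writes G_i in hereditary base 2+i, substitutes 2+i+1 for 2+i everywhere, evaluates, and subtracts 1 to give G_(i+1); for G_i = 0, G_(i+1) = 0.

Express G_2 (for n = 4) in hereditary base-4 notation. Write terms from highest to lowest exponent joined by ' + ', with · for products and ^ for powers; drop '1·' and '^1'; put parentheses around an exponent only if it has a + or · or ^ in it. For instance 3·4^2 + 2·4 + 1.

2·4^2 + 2·4 + 1

4 —HB2→ 2^2 —bump→ 3^3 = 27 —(−1)→ 26
26 —HB3→ 2·3^2 + 2·3 + 2 —bump→ 2·4^2 + 2·4 + 2 = 42 —(−1)→ 41
41 —HB4→ 2·4^2 + 2·4 + 1 —bump→ 2·5^2 + 2·5 + 1 = 61 —(−1)→ 60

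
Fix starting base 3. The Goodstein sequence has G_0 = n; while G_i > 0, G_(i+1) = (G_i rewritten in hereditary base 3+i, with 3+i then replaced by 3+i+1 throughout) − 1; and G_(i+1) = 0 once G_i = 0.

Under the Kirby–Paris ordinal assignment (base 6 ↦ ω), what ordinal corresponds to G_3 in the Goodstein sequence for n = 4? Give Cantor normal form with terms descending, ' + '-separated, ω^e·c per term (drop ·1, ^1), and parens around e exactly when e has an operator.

3

(0) 4|_3 = 3 + 1 ↦ 4 + 1|_4 = 5 ⇒ 4
(1) 4|_4 = 4 ↦ 5|_5 = 5 ⇒ 4
(2) 4|_5 = 4 ↦ 4|_6 = 4 ⇒ 3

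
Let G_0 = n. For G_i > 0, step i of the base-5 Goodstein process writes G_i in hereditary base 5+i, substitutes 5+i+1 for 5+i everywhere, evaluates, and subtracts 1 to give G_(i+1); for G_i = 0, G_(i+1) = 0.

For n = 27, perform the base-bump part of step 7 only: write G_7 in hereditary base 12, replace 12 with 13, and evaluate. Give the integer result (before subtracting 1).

base 5: 27 = 5^2 + 2; at 6: 6^2 + 2 = 38; next = 37
base 6: 37 = 6^2 + 1; at 7: 7^2 + 1 = 50; next = 49
base 7: 49 = 7^2; at 8: 8^2 = 64; next = 63
base 8: 63 = 7·8 + 7; at 9: 7·9 + 7 = 70; next = 69
base 9: 69 = 7·9 + 6; at 10: 7·10 + 6 = 76; next = 75
base 10: 75 = 7·10 + 5; at 11: 7·11 + 5 = 82; next = 81
base 11: 81 = 7·11 + 4; at 12: 7·12 + 4 = 88; next = 87
base 12: 87 = 7·12 + 3; at 13: 7·13 + 3 = 94; next = 93

94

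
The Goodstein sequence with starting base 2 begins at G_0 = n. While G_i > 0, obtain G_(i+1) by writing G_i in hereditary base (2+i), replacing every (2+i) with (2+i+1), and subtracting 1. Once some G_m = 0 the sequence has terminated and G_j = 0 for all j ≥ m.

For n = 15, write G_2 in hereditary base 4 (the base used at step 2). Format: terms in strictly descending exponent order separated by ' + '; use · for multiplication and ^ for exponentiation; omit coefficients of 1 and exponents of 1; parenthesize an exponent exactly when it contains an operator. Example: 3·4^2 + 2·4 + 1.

4^(4 + 1) + 4^4 + 3

i=0: 15 = 2^(2 + 1) + 2^2 + 2 + 1 (b=2); 2→3: 3^(3 + 1) + 3^3 + 3 + 1 = 112; 112−1 = 111
i=1: 111 = 3^(3 + 1) + 3^3 + 3 (b=3); 3→4: 4^(4 + 1) + 4^4 + 4 = 1284; 1284−1 = 1283
i=2: 1283 = 4^(4 + 1) + 4^4 + 3 (b=4); 4→5: 5^(5 + 1) + 5^5 + 3 = 18753; 18753−1 = 18752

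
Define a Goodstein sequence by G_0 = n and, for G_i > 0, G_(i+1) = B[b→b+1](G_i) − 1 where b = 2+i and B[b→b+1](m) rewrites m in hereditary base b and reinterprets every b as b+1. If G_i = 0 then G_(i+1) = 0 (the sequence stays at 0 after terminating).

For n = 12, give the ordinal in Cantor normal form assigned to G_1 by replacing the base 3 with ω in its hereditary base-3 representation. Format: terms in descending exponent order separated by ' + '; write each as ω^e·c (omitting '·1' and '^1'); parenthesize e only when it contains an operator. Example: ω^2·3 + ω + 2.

step 0: 12 = 2^(2 + 1) + 2^2; sub 3 for 2: 3^(3 + 1) + 3^3; = 108; G_1 = 108−1 = 107
step 1: 107 = 3^(3 + 1) + 2·3^2 + 2·3 + 2; sub 4 for 3: 4^(4 + 1) + 2·4^2 + 2·4 + 2; = 1066; G_2 = 1066−1 = 1065

ω^(ω + 1) + ω^2·2 + ω·2 + 2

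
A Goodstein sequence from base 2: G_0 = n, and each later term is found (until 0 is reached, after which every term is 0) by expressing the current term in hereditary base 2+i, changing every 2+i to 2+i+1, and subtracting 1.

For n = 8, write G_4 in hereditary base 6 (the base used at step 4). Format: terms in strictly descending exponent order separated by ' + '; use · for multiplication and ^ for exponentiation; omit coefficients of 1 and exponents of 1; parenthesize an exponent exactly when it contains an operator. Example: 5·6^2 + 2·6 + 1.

2·6^6 + 2·6^2 + 6 + 5

base 2: 8 = 2^(2 + 1); at 3: 3^(3 + 1) = 81; next = 80
base 3: 80 = 2·3^3 + 2·3^2 + 2·3 + 2; at 4: 2·4^4 + 2·4^2 + 2·4 + 2 = 554; next = 553
base 4: 553 = 2·4^4 + 2·4^2 + 2·4 + 1; at 5: 2·5^5 + 2·5^2 + 2·5 + 1 = 6311; next = 6310
base 5: 6310 = 2·5^5 + 2·5^2 + 2·5; at 6: 2·6^6 + 2·6^2 + 2·6 = 93396; next = 93395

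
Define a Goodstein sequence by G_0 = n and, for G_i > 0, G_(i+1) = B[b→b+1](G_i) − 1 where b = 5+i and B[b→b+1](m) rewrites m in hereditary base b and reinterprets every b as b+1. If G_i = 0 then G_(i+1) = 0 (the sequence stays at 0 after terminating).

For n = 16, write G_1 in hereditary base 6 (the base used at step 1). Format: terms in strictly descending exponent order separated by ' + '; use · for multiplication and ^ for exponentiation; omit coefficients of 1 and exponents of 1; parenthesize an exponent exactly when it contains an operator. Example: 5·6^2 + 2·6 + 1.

base 5: 16 = 3·5 + 1; at 6: 3·6 + 1 = 19; next = 18
base 6: 18 = 3·6; at 7: 3·7 = 21; next = 20

3·6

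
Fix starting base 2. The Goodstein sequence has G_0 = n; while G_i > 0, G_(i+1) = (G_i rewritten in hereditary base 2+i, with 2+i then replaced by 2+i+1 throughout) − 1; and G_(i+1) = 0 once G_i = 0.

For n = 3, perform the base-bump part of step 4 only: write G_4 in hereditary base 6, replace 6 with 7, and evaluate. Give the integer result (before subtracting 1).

1

step 0: 3 = 2 + 1; sub 3 for 2: 3 + 1; = 4; G_1 = 4−1 = 3
step 1: 3 = 3; sub 4 for 3: 4; = 4; G_2 = 4−1 = 3
step 2: 3 = 3; sub 5 for 4: 3; = 3; G_3 = 3−1 = 2
step 3: 2 = 2; sub 6 for 5: 2; = 2; G_4 = 2−1 = 1
step 4: 1 = 1; sub 7 for 6: 1; = 1; G_5 = 1−1 = 0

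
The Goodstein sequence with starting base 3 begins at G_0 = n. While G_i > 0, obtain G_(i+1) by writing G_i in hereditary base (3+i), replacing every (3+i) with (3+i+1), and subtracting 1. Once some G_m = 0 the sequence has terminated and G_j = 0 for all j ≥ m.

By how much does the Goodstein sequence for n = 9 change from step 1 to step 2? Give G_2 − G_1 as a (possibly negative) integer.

G_0=9  [base 3] 3^2  →[3↦4]→  4^2 = 16  −1 ⇒ G_1=15
G_1=15  [base 4] 3·4 + 3  →[4↦5]→  3·5 + 3 = 18  −1 ⇒ G_2=17

2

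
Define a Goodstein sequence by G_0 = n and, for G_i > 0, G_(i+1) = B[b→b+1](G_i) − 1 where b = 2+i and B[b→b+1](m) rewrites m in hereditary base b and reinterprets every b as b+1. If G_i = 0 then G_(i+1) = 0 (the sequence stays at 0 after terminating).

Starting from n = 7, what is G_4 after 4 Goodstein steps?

base 2: 7 = 2^2 + 2 + 1; at 3: 3^3 + 3 + 1 = 31; next = 30
base 3: 30 = 3^3 + 3; at 4: 4^4 + 4 = 260; next = 259
base 4: 259 = 4^4 + 3; at 5: 5^5 + 3 = 3128; next = 3127
base 5: 3127 = 5^5 + 2; at 6: 6^6 + 2 = 46658; next = 46657
base 6: 46657 = 6^6 + 1; at 7: 7^7 + 1 = 823544; next = 823543

46657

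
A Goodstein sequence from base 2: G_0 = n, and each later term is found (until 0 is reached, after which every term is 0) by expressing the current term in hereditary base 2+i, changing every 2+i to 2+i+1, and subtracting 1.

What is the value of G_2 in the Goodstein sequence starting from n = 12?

1065

base 2: 12 = 2^(2 + 1) + 2^2; at 3: 3^(3 + 1) + 3^3 = 108; next = 107
base 3: 107 = 3^(3 + 1) + 2·3^2 + 2·3 + 2; at 4: 4^(4 + 1) + 2·4^2 + 2·4 + 2 = 1066; next = 1065
base 4: 1065 = 4^(4 + 1) + 2·4^2 + 2·4 + 1; at 5: 5^(5 + 1) + 2·5^2 + 2·5 + 1 = 15686; next = 15685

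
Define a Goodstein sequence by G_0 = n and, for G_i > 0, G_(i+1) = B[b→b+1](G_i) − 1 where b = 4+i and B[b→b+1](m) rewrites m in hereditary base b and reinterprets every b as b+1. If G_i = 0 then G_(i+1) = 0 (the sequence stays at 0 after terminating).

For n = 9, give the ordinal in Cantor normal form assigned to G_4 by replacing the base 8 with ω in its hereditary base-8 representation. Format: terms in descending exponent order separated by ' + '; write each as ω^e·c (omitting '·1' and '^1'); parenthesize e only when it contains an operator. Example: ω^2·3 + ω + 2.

[0] 9 ≡ 2·4 + 1 (base 4). Lift 5: 11. −1: 10.
[1] 10 ≡ 2·5 (base 5). Lift 6: 12. −1: 11.
[2] 11 ≡ 6 + 5 (base 6). Lift 7: 12. −1: 11.
[3] 11 ≡ 7 + 4 (base 7). Lift 8: 12. −1: 11.
[4] 11 ≡ 8 + 3 (base 8). Lift 9: 12. −1: 11.

ω + 3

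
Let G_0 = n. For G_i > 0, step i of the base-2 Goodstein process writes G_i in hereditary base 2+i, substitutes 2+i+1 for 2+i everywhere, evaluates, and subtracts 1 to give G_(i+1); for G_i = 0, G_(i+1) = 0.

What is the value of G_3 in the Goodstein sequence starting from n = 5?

(0) 5|_2 = 2^2 + 1 ↦ 3^3 + 1|_3 = 28 ⇒ 27
(1) 27|_3 = 3^3 ↦ 4^4|_4 = 256 ⇒ 255
(2) 255|_4 = 3·4^3 + 3·4^2 + 3·4 + 3 ↦ 3·5^3 + 3·5^2 + 3·5 + 3|_5 = 468 ⇒ 467
(3) 467|_5 = 3·5^3 + 3·5^2 + 3·5 + 2 ↦ 3·6^3 + 3·6^2 + 3·6 + 2|_6 = 776 ⇒ 775

467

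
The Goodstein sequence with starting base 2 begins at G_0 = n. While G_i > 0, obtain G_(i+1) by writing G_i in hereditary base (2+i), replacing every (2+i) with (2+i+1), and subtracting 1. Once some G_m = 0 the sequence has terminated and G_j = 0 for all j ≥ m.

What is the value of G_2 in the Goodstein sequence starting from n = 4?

41

G_0=4  [base 2] 2^2  →[2↦3]→  3^3 = 27  −1 ⇒ G_1=26
G_1=26  [base 3] 2·3^2 + 2·3 + 2  →[3↦4]→  2·4^2 + 2·4 + 2 = 42  −1 ⇒ G_2=41
G_2=41  [base 4] 2·4^2 + 2·4 + 1  →[4↦5]→  2·5^2 + 2·5 + 1 = 61  −1 ⇒ G_3=60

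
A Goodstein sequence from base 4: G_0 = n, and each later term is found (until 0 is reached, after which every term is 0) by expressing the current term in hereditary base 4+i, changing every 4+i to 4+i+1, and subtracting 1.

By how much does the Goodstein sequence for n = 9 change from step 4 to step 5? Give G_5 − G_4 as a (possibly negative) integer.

base 4: 9 = 2·4 + 1; at 5: 2·5 + 1 = 11; next = 10
base 5: 10 = 2·5; at 6: 2·6 = 12; next = 11
base 6: 11 = 6 + 5; at 7: 7 + 5 = 12; next = 11
base 7: 11 = 7 + 4; at 8: 8 + 4 = 12; next = 11
base 8: 11 = 8 + 3; at 9: 9 + 3 = 12; next = 11

0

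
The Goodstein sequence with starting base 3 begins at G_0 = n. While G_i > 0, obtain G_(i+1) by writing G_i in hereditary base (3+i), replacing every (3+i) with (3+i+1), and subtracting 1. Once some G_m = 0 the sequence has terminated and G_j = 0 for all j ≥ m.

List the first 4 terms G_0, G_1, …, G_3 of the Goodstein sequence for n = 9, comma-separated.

9, 15, 17, 19

9 —HB3→ 3^2 —bump→ 4^2 = 16 —(−1)→ 15
15 —HB4→ 3·4 + 3 —bump→ 3·5 + 3 = 18 —(−1)→ 17
17 —HB5→ 3·5 + 2 —bump→ 3·6 + 2 = 20 —(−1)→ 19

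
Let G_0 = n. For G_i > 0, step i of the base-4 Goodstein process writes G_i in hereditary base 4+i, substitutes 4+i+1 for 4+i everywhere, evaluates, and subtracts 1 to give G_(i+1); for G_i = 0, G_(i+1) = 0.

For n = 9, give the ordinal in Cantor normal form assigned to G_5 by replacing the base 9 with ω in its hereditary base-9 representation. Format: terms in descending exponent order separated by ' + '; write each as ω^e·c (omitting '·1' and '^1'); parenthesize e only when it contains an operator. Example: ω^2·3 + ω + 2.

ω + 2

step 0: 9 = 2·4 + 1; sub 5 for 4: 2·5 + 1; = 11; G_1 = 11−1 = 10
step 1: 10 = 2·5; sub 6 for 5: 2·6; = 12; G_2 = 12−1 = 11
step 2: 11 = 6 + 5; sub 7 for 6: 7 + 5; = 12; G_3 = 12−1 = 11
step 3: 11 = 7 + 4; sub 8 for 7: 8 + 4; = 12; G_4 = 12−1 = 11
step 4: 11 = 8 + 3; sub 9 for 8: 9 + 3; = 12; G_5 = 12−1 = 11
step 5: 11 = 9 + 2; sub 10 for 9: 10 + 2; = 12; G_6 = 12−1 = 11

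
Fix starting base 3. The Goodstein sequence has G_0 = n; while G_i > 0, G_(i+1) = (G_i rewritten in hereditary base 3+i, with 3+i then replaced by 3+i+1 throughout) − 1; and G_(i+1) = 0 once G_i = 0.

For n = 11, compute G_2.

base 3: 11 = 3^2 + 2; at 4: 4^2 + 2 = 18; next = 17
base 4: 17 = 4^2 + 1; at 5: 5^2 + 1 = 26; next = 25
base 5: 25 = 5^2; at 6: 6^2 = 36; next = 35

25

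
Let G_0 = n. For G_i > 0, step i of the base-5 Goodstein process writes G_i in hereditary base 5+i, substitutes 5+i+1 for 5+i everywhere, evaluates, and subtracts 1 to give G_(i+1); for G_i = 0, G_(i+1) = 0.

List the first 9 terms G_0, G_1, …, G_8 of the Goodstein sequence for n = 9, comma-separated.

9, 9, 9, 9, 9, 9, 8, 7, 6

i=0: 9 = 5 + 4 (b=5); 5→6: 6 + 4 = 10; 10−1 = 9
i=1: 9 = 6 + 3 (b=6); 6→7: 7 + 3 = 10; 10−1 = 9
i=2: 9 = 7 + 2 (b=7); 7→8: 8 + 2 = 10; 10−1 = 9
i=3: 9 = 8 + 1 (b=8); 8→9: 9 + 1 = 10; 10−1 = 9
i=4: 9 = 9 (b=9); 9→10: 10 = 10; 10−1 = 9
i=5: 9 = 9 (b=10); 10→11: 9 = 9; 9−1 = 8
i=6: 8 = 8 (b=11); 11→12: 8 = 8; 8−1 = 7
i=7: 7 = 7 (b=12); 12→13: 7 = 7; 7−1 = 6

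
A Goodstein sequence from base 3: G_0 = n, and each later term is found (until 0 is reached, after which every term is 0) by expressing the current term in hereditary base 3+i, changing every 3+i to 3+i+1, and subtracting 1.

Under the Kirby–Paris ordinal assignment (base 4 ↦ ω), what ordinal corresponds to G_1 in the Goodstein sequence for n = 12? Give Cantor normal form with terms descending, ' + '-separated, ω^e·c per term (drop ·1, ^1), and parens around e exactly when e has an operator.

G_0=12  [base 3] 3^2 + 3  →[3↦4]→  4^2 + 4 = 20  −1 ⇒ G_1=19
G_1=19  [base 4] 4^2 + 3  →[4↦5]→  5^2 + 3 = 28  −1 ⇒ G_2=27

ω^2 + 3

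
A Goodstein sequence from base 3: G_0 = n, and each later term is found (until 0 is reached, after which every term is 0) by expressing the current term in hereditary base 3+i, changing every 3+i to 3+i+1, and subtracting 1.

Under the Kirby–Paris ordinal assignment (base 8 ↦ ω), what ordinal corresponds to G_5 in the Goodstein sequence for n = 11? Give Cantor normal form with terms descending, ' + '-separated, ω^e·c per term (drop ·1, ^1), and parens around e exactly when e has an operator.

ω·5 + 3

(0) 11|_3 = 3^2 + 2 ↦ 4^2 + 2|_4 = 18 ⇒ 17
(1) 17|_4 = 4^2 + 1 ↦ 5^2 + 1|_5 = 26 ⇒ 25
(2) 25|_5 = 5^2 ↦ 6^2|_6 = 36 ⇒ 35
(3) 35|_6 = 5·6 + 5 ↦ 5·7 + 5|_7 = 40 ⇒ 39
(4) 39|_7 = 5·7 + 4 ↦ 5·8 + 4|_8 = 44 ⇒ 43
(5) 43|_8 = 5·8 + 3 ↦ 5·9 + 3|_9 = 48 ⇒ 47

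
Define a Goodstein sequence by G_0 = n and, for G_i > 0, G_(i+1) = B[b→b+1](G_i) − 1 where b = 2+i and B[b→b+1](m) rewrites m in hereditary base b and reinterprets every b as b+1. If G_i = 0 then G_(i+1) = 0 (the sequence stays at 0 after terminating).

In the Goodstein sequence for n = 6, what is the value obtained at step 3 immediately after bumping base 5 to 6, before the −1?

G_0=6  [base 2] 2^2 + 2  →[2↦3]→  3^3 + 3 = 30  −1 ⇒ G_1=29
G_1=29  [base 3] 3^3 + 2  →[3↦4]→  4^4 + 2 = 258  −1 ⇒ G_2=257
G_2=257  [base 4] 4^4 + 1  →[4↦5]→  5^5 + 1 = 3126  −1 ⇒ G_3=3125
G_3=3125  [base 5] 5^5  →[5↦6]→  6^6 = 46656  −1 ⇒ G_4=46655

46656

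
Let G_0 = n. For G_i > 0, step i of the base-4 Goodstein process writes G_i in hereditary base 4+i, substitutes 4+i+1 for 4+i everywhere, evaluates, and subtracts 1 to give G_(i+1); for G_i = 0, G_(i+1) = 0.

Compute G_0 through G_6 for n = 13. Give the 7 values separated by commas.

step 0: 13 = 3·4 + 1; sub 5 for 4: 3·5 + 1; = 16; G_1 = 16−1 = 15
step 1: 15 = 3·5; sub 6 for 5: 3·6; = 18; G_2 = 18−1 = 17
step 2: 17 = 2·6 + 5; sub 7 for 6: 2·7 + 5; = 19; G_3 = 19−1 = 18
step 3: 18 = 2·7 + 4; sub 8 for 7: 2·8 + 4; = 20; G_4 = 20−1 = 19
step 4: 19 = 2·8 + 3; sub 9 for 8: 2·9 + 3; = 21; G_5 = 21−1 = 20
step 5: 20 = 2·9 + 2; sub 10 for 9: 2·10 + 2; = 22; G_6 = 22−1 = 21

13, 15, 17, 18, 19, 20, 21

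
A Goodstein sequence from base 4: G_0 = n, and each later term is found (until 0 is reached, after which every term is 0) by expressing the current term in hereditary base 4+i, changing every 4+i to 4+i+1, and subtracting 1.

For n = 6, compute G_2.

i=0: 6 = 4 + 2 (b=4); 4→5: 5 + 2 = 7; 7−1 = 6
i=1: 6 = 5 + 1 (b=5); 5→6: 6 + 1 = 7; 7−1 = 6
i=2: 6 = 6 (b=6); 6→7: 7 = 7; 7−1 = 6

6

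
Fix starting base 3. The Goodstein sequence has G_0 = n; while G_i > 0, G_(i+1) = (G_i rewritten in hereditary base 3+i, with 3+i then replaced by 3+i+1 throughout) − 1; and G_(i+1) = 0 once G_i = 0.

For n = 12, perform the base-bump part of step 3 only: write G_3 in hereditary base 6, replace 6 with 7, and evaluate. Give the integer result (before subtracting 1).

G_0=12  [base 3] 3^2 + 3  →[3↦4]→  4^2 + 4 = 20  −1 ⇒ G_1=19
G_1=19  [base 4] 4^2 + 3  →[4↦5]→  5^2 + 3 = 28  −1 ⇒ G_2=27
G_2=27  [base 5] 5^2 + 2  →[5↦6]→  6^2 + 2 = 38  −1 ⇒ G_3=37

50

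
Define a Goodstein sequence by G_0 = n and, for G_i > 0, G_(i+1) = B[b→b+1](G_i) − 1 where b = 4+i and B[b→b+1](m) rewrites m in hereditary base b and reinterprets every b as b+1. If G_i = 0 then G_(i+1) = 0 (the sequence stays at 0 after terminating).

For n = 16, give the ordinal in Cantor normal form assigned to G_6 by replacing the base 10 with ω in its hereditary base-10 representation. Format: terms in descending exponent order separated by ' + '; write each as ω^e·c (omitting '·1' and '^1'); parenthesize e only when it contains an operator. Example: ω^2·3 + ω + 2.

step 0: 16 = 4^2; sub 5 for 4: 5^2; = 25; G_1 = 25−1 = 24
step 1: 24 = 4·5 + 4; sub 6 for 5: 4·6 + 4; = 28; G_2 = 28−1 = 27
step 2: 27 = 4·6 + 3; sub 7 for 6: 4·7 + 3; = 31; G_3 = 31−1 = 30
step 3: 30 = 4·7 + 2; sub 8 for 7: 4·8 + 2; = 34; G_4 = 34−1 = 33
step 4: 33 = 4·8 + 1; sub 9 for 8: 4·9 + 1; = 37; G_5 = 37−1 = 36
step 5: 36 = 4·9; sub 10 for 9: 4·10; = 40; G_6 = 40−1 = 39

ω·3 + 9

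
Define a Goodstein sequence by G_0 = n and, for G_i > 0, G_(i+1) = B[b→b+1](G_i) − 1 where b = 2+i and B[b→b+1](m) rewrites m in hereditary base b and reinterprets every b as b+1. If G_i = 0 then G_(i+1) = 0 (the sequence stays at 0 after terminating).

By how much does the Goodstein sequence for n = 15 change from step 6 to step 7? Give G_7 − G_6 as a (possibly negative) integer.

step 0: 15 = 2^(2 + 1) + 2^2 + 2 + 1; sub 3 for 2: 3^(3 + 1) + 3^3 + 3 + 1; = 112; G_1 = 112−1 = 111
step 1: 111 = 3^(3 + 1) + 3^3 + 3; sub 4 for 3: 4^(4 + 1) + 4^4 + 4; = 1284; G_2 = 1284−1 = 1283
step 2: 1283 = 4^(4 + 1) + 4^4 + 3; sub 5 for 4: 5^(5 + 1) + 5^5 + 3; = 18753; G_3 = 18753−1 = 18752
step 3: 18752 = 5^(5 + 1) + 5^5 + 2; sub 6 for 5: 6^(6 + 1) + 6^6 + 2; = 326594; G_4 = 326594−1 = 326593
step 4: 326593 = 6^(6 + 1) + 6^6 + 1; sub 7 for 6: 7^(7 + 1) + 7^7 + 1; = 6588345; G_5 = 6588345−1 = 6588344
step 5: 6588344 = 7^(7 + 1) + 7^7; sub 8 for 7: 8^(8 + 1) + 8^8; = 150994944; G_6 = 150994944−1 = 150994943
step 6: 150994943 = 8^(8 + 1) + 7·8^7 + 7·8^6 + 7·8^5 + 7·8^4 + 7·8^3 + 7·8^2 + 7·8 + 7; sub 9 for 8: 9^(9 + 1) + 7·9^7 + 7·9^6 + 7·9^5 + 7·9^4 + 7·9^3 + 7·9^2 + 7·9 + 7; = 3524450281; G_7 = 3524450281−1 = 3524450280

3373455337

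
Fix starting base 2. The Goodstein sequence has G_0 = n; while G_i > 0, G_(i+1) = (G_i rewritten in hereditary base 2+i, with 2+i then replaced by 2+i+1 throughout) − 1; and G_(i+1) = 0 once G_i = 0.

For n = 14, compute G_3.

G_0 = 14. HB_2(14) = 2^(2 + 1) + 2^2 + 2. Bump = 111. G_1 = 110.
G_1 = 110. HB_3(110) = 3^(3 + 1) + 3^3 + 2. Bump = 1282. G_2 = 1281.
G_2 = 1281. HB_4(1281) = 4^(4 + 1) + 4^4 + 1. Bump = 18751. G_3 = 18750.
G_3 = 18750. HB_5(18750) = 5^(5 + 1) + 5^5. Bump = 326592. G_4 = 326591.

18750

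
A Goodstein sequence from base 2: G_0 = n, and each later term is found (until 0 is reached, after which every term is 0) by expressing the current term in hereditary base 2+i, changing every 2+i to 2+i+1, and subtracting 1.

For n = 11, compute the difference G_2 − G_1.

G_0=11  [base 2] 2^(2 + 1) + 2 + 1  →[2↦3]→  3^(3 + 1) + 3 + 1 = 85  −1 ⇒ G_1=84
G_1=84  [base 3] 3^(3 + 1) + 3  →[3↦4]→  4^(4 + 1) + 4 = 1028  −1 ⇒ G_2=1027

943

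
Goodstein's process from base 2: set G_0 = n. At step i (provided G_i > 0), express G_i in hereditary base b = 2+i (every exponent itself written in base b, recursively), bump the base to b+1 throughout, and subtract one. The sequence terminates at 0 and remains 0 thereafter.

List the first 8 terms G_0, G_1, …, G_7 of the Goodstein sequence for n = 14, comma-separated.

14, 110, 1281, 18750, 326591, 5862840, 134404971, 3487116548

step 0: 14 = 2^(2 + 1) + 2^2 + 2; sub 3 for 2: 3^(3 + 1) + 3^3 + 3; = 111; G_1 = 111−1 = 110
step 1: 110 = 3^(3 + 1) + 3^3 + 2; sub 4 for 3: 4^(4 + 1) + 4^4 + 2; = 1282; G_2 = 1282−1 = 1281
step 2: 1281 = 4^(4 + 1) + 4^4 + 1; sub 5 for 4: 5^(5 + 1) + 5^5 + 1; = 18751; G_3 = 18751−1 = 18750
step 3: 18750 = 5^(5 + 1) + 5^5; sub 6 for 5: 6^(6 + 1) + 6^6; = 326592; G_4 = 326592−1 = 326591
step 4: 326591 = 6^(6 + 1) + 5·6^5 + 5·6^4 + 5·6^3 + 5·6^2 + 5·6 + 5; sub 7 for 6: 7^(7 + 1) + 5·7^5 + 5·7^4 + 5·7^3 + 5·7^2 + 5·7 + 5; = 5862841; G_5 = 5862841−1 = 5862840
step 5: 5862840 = 7^(7 + 1) + 5·7^5 + 5·7^4 + 5·7^3 + 5·7^2 + 5·7 + 4; sub 8 for 7: 8^(8 + 1) + 5·8^5 + 5·8^4 + 5·8^3 + 5·8^2 + 5·8 + 4; = 134404972; G_6 = 134404972−1 = 134404971
step 6: 134404971 = 8^(8 + 1) + 5·8^5 + 5·8^4 + 5·8^3 + 5·8^2 + 5·8 + 3; sub 9 for 8: 9^(9 + 1) + 5·9^5 + 5·9^4 + 5·9^3 + 5·9^2 + 5·9 + 3; = 3487116549; G_7 = 3487116549−1 = 3487116548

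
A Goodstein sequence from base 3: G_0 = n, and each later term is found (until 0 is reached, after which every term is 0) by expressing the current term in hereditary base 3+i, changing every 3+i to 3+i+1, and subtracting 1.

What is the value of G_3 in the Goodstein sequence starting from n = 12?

12 —HB3→ 3^2 + 3 —bump→ 4^2 + 4 = 20 —(−1)→ 19
19 —HB4→ 4^2 + 3 —bump→ 5^2 + 3 = 28 —(−1)→ 27
27 —HB5→ 5^2 + 2 —bump→ 6^2 + 2 = 38 —(−1)→ 37
37 —HB6→ 6^2 + 1 —bump→ 7^2 + 1 = 50 —(−1)→ 49

37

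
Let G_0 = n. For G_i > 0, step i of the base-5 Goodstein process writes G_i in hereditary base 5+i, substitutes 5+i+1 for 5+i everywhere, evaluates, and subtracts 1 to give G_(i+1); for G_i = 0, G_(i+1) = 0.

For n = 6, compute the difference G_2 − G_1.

0

G_0=6  [base 5] 5 + 1  →[5↦6]→  6 + 1 = 7  −1 ⇒ G_1=6
G_1=6  [base 6] 6  →[6↦7]→  7 = 7  −1 ⇒ G_2=6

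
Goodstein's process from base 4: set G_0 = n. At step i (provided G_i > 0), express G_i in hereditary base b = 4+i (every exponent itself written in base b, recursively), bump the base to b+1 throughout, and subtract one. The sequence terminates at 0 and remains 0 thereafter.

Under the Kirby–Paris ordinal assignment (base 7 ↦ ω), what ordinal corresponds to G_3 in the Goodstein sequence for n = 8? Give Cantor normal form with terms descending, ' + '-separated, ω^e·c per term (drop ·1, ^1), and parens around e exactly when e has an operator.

i=0: 8 = 2·4 (b=4); 4→5: 2·5 = 10; 10−1 = 9
i=1: 9 = 5 + 4 (b=5); 5→6: 6 + 4 = 10; 10−1 = 9
i=2: 9 = 6 + 3 (b=6); 6→7: 7 + 3 = 10; 10−1 = 9

ω + 2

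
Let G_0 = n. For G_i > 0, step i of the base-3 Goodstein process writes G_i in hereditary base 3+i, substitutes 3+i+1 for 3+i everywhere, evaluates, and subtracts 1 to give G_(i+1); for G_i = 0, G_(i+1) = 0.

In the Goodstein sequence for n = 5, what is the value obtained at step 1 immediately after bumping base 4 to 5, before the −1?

6

base 3: 5 = 3 + 2; at 4: 4 + 2 = 6; next = 5
base 4: 5 = 4 + 1; at 5: 5 + 1 = 6; next = 5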